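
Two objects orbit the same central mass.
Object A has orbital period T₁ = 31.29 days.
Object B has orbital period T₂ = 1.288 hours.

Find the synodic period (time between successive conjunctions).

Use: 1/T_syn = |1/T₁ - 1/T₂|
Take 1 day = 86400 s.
T₁ = 31.29 days = 2.70346 × 10^6 s
T₂ = 1.288 hours = 4636.8 s
1/T₁ = 3.69897 × 10^-7 s⁻¹
1/T₂ = 0.000215666 s⁻¹
|1/T₁ − 1/T₂| = 0.000215296 s⁻¹
T_syn = 1 / |1/T₁ − 1/T₂| = 4644.77 s ≈ 1.29 hours

Final answer: T_syn = 1.29 hours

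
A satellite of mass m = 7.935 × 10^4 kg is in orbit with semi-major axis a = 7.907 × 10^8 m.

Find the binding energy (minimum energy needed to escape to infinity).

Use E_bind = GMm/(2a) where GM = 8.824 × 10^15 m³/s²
a = 7.907 × 10^8 m
GM = 8.824 × 10^15 m³/s²
m = 7.935 × 10^4 kg
GMm = 8.824 × 10^15 × 79350 = 7.00184 × 10^20 m³·kg/s²
2a = 1.5814 × 10^9 m
E_bind = GMm/(2a) = 4.42762 × 10^11 J ≈ 442.8 GJ

Final answer: 442.8 GJ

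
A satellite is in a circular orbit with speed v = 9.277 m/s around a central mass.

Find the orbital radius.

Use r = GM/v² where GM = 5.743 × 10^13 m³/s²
v = 9.277 m/s
GM = 5.743 × 10^13 m³/s²
v² = 86.0627 m²/s²
r = GM/v² = (5.743 × 10^13) / 86.0627 = 6.67304 × 10^11 m ≈ 667.3 Gm

Final answer: 667.3 Gm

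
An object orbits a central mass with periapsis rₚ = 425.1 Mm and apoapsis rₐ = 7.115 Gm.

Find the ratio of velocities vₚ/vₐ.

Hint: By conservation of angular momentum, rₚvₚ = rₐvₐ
rₚ = 425.1 Mm = 4.251 × 10^8 m
rₐ = 7.115 Gm = 7.115 × 10^9 m
rₚvₚ = rₐvₐ  ⇒  vₚ/vₐ = rₐ/rₚ
vₚ/vₐ = (7.115 × 10^9) / (4.251 × 10^8) = 16.7372

Final answer: vₚ/vₐ = 16.74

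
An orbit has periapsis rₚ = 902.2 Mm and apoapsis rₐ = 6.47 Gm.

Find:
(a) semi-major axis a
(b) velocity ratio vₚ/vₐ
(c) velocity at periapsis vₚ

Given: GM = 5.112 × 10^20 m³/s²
rₚ = 902.2 Mm = 9.022 × 10^8 m
rₐ = 6.47 Gm = 6.47 × 10^9 m
GM = 5.112 × 10^20 m³/s²
a = (rₚ + rₐ)/2 = 3.6861 × 10^9 m
e = (rₐ − rₚ)/(rₐ + rₚ) = (5.5678 × 10^9) / (7.3722 × 10^9) = 0.755243
(a) a = 3.6861 × 10^9 m ≈ 3.686 Gm
(b) vₚ/vₐ = rₐ/rₚ (angular momentum) = (6.47 × 10^9) / (9.022 × 10^8) = 7.17136 ≈ 7.171
(c) vₚ² = GM (2/rₚ − 1/a) = 5.112 × 10^20 × (2.2168 × 10^-9 − 2.71289 × 10^-10) = 9.94547 × 10^11 m²/s²;  vₚ = 997270 m/s ≈ 997.3 km/s

Final answer:
(a) semi-major axis a = 3.686 Gm
(b) velocity ratio vₚ/vₐ = 7.171
(c) velocity at periapsis vₚ = 997.3 km/s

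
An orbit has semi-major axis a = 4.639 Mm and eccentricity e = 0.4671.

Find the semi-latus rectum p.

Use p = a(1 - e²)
a = 4.639 Mm = 4.639 × 10^6 m
e = 0.4671,  e² = 0.218182,  1 − e² = 0.781818
p = a(1 − e²) = 4.639 × 10^6 m × 0.781818 = 3.62685 × 10^6 m ≈ 3.627 Mm

Final answer: p = 3.627 Mm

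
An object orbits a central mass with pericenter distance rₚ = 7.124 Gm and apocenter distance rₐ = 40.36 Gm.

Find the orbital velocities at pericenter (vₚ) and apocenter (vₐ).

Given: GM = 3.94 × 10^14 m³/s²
rₚ = 7.124 Gm = 7.124 × 10^9 m
rₐ = 40.36 Gm = 4.036 × 10^10 m
GM = 3.94 × 10^14 m³/s²
a = (rₚ + rₐ)/2 = 2.3742 × 10^10 m
Vis-viva: v² = GM (2/r − 1/a)
vₚ² = 3.94 × 10^14 × (2.80741 × 10^-10 − 4.21195 × 10^-11) = 94017 m²/s²
vₚ = 306.622 m/s ≈ 306.6 m/s
vₐ² = 3.94 × 10^14 × (4.9554 × 10^-11 − 4.21195 × 10^-11) = 2929.22 m²/s²
vₐ = 54.1222 m/s ≈ 54.12 m/s

Final answer: vₚ = 306.6 m/s, vₐ = 54.12 m/s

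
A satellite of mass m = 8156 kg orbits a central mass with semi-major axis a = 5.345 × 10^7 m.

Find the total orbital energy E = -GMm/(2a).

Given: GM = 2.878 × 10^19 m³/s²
a = 5.345 × 10^7 m
GM = 2.878 × 10^19 m³/s²
2a = 1.069 × 10^8 m
GMm = 2.878 × 10^19 × 8156 = 2.3473 × 10^23 m³·kg/s²
E = −GMm/(2a) = -2.19579 × 10^15 J ≈ -2.196 PJ

Final answer: -2.196 PJ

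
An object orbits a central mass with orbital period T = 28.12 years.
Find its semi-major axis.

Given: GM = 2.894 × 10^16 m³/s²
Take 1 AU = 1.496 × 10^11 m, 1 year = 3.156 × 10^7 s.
T = 28.12 years = 8.87467 × 10^8 s
GM = 2.894 × 10^16 m³/s²
Kepler's third law: a³ = GM T² / (4π²)
T² = 7.87598 × 10^17 s²
a³ = (2.894 × 10^16) × (7.87598 × 10^17) / (4π²) = 5.77356 × 10^32 m³
a = (a³)^(1/3) = 8.32686 × 10^10 m ≈ 0.5566 AU

Final answer: 0.5566 AU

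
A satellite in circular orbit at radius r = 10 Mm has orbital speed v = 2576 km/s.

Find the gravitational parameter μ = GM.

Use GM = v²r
r = 10 Mm = 1 × 10^7 m
v = 2576 km/s = 2.576 × 10^6 m/s
v² = 6.63578 × 10^12 m²/s²
GM = v²r = 6.63578 × 10^12 × 1 × 10^7 = 6.63578 × 10^19 m³/s²
GM ≈ 6.636 × 10^19 m³/s²

Final answer: GM = 6.636 × 10^19 m³/s²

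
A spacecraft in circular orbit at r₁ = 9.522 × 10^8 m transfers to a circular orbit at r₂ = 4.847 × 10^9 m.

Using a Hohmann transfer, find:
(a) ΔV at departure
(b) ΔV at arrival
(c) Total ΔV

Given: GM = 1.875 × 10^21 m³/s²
r₁ = 9.522 × 10^8 m
r₂ = 4.847 × 10^9 m
GM = 1.875 × 10^21 m³/s²
Transfer ellipse: a_t = (r₁ + r₂)/2 = 2.8996 × 10^9 m
Circular speed at r₁: v₁ = √(GM/r₁) = 1.40325 × 10^6 m/s
Transfer speed at r₁ (periapsis): v₁ₜ = √(GM(2/r₁ − 1/a_t)) = 1.81428 × 10^6 m/s
(a) ΔV₁ = v₁ₜ − v₁ = 411024 m/s ≈ 411 km/s
Circular speed at r₂: v₂ = √(GM/r₂) = 621962 m/s
Transfer speed at r₂ (apoapsis): v₂ₜ = √(GM(2/r₂ − 1/a_t)) = 356418 m/s
(b) ΔV₂ = v₂ − v₂ₜ = 265545 m/s ≈ 265.5 km/s
(c) ΔV_total = ΔV₁ + ΔV₂ = 676569 m/s ≈ 676.6 km/s

Final answer:
(a) ΔV₁ = 411 km/s
(b) ΔV₂ = 265.5 km/s
(c) ΔV_total = 676.6 km/s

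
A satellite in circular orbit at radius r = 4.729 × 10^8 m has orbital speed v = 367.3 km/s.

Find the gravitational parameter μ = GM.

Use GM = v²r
r = 4.729 × 10^8 m
v = 367.3 km/s = 367300 m/s
v² = 1.34909 × 10^11 m²/s²
GM = v²r = 1.34909 × 10^11 × 4.729 × 10^8 = 6.37986 × 10^19 m³/s²
GM ≈ 6.38 × 10^19 m³/s²

Final answer: GM = 6.38 × 10^19 m³/s²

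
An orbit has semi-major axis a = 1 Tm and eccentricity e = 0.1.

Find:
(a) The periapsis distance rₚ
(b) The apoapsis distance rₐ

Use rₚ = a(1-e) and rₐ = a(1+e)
a = 1 Tm = 1 × 10^12 m
e = 0.1:  1 − e = 0.9,  1 + e = 1.1
(a) rₚ = a(1 − e) = 1 × 10^12 m × 0.9 = 9 × 10^11 m ≈ 900 Gm
(b) rₐ = a(1 + e) = 1 × 10^12 m × 1.1 = 1.1 × 10^12 m ≈ 1.1 Tm

Final answer:
(a) rₚ = 900 Gm
(b) rₐ = 1.1 Tm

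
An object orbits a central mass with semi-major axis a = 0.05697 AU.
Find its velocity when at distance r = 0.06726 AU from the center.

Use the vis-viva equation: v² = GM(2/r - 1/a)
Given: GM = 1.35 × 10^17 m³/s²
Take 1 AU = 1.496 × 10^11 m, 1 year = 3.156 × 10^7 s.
a = 0.05697 AU = 8.52271 × 10^9 m
r = 0.06726 AU = 1.00621 × 10^10 m
GM = 1.35 × 10^17 m³/s²
2/r − 1/a = 1.98766 × 10^-10 − 1.17334 × 10^-10 = 8.14322 × 10^-11 m⁻¹
v² = GM (2/r − 1/a) = 1.09933 × 10^7 m²/s²
v = 3315.62 m/s ≈ 0.6995 AU/year

Final answer: 0.6995 AU/year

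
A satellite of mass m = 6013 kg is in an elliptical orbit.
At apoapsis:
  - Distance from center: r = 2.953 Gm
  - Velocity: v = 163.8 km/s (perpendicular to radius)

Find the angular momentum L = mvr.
r = 2.953 Gm = 2.953 × 10^9 m
v = 163.8 km/s = 163800 m/s
vr = 163800 × 2.953 × 10^9 = 4.83701 × 10^14 m²/s
L = m × vr = 6013 × 4.83701 × 10^14 = 2.9085 × 10^18 kg·m²/s ≈ 2.908 × 10^18 kg·m²/s

Final answer: L = 2.908 × 10^18 kg·m²/s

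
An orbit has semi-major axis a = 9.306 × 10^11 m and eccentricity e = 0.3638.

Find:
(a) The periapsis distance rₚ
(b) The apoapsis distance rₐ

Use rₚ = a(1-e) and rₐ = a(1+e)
a = 9.306 × 10^11 m
e = 0.3638:  1 − e = 0.6362,  1 + e = 1.3638
(a) rₚ = a(1 − e) = 9.306 × 10^11 m × 0.6362 = 5.92048 × 10^11 m ≈ 5.92 × 10^11 m
(b) rₐ = a(1 + e) = 9.306 × 10^11 m × 1.3638 = 1.26915 × 10^12 m ≈ 1.269 × 10^12 m

Final answer:
(a) rₚ = 5.92 × 10^11 m
(b) rₐ = 1.269 × 10^12 m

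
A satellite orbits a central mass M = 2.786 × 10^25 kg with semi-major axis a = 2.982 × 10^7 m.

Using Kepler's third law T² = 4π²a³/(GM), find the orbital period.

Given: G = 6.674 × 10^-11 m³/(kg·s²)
M = 2.786 × 10^25 kg
GM = G × M = 6.674 × 10^-11 × 2.786 × 10^25 = 1.85938 × 10^15 m³/s²
a = 2.982 × 10^7 m
a³ = 2.65169 × 10^22 m³
T = 2π √(a³/GM) = 2π √((2.65169 × 10^22) / (1.85938 × 10^15)) = 2π × 3776.4 s
T = 23727.8 s ≈ 6.591 hours

Final answer: 6.591 hours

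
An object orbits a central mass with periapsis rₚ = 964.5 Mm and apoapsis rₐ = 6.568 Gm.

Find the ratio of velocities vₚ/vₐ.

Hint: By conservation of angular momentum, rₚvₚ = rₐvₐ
rₚ = 964.5 Mm = 9.645 × 10^8 m
rₐ = 6.568 Gm = 6.568 × 10^9 m
rₚvₚ = rₐvₐ  ⇒  vₚ/vₐ = rₐ/rₚ
vₚ/vₐ = (6.568 × 10^9) / (9.645 × 10^8) = 6.80975

Final answer: vₚ/vₐ = 6.81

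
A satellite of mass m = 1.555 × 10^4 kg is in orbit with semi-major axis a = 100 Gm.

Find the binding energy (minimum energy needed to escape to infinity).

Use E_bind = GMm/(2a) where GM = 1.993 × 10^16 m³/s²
a = 100 Gm = 1 × 10^11 m
GM = 1.993 × 10^16 m³/s²
m = 1.555 × 10^4 kg
GMm = 1.993 × 10^16 × 15550 = 3.09912 × 10^20 m³·kg/s²
2a = 2 × 10^11 m
E_bind = GMm/(2a) = 1.54956 × 10^9 J ≈ 1.55 GJ

Final answer: 1.55 GJ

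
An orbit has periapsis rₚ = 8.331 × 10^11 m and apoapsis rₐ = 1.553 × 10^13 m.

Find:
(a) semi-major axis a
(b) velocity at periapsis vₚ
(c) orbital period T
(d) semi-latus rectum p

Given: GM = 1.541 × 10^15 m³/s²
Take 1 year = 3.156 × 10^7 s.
rₚ = 8.331 × 10^11 m
rₐ = 1.553 × 10^13 m
GM = 1.541 × 10^15 m³/s²
a = (rₚ + rₐ)/2 = 8.18155 × 10^12 m
e = (rₐ − rₚ)/(rₐ + rₚ) = (1.46969 × 10^13) / (1.63631 × 10^13) = 0.898173
(a) a = 8.18155 × 10^12 m ≈ 8.182 × 10^12 m
(b) vₚ² = GM (2/rₚ − 1/a) = 1.541 × 10^15 × (2.40067 × 10^-12 − 1.22226 × 10^-13) = 3511.09 m²/s²;  vₚ = 59.2544 m/s ≈ 59.25 m/s
(c) a³ = 5.47655 × 10^38 m³;  T = 2π √(a³/GM) = 2π × 5.96145 × 10^11 s = 3.74569 × 10^12 s ≈ 1.187 × 10^5 years
(d) 1 − e² = 0.193285;  p = a(1 − e²) = 8.18155 × 10^12 × 0.193285 = 1.58137 × 10^12 m ≈ 1.581 × 10^12 m

Final answer:
(a) semi-major axis a = 8.182 × 10^12 m
(b) velocity at periapsis vₚ = 59.25 m/s
(c) orbital period T = 1.187 × 10^5 years
(d) semi-latus rectum p = 1.581 × 10^12 m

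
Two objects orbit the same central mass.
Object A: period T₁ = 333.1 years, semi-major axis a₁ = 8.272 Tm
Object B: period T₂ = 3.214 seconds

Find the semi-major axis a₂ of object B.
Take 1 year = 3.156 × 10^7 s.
T₁ = 333.1 years = 1.05126 × 10^10 s
T₂ = 3.214 seconds
a₁ = 8.272 Tm = 8.272 × 10^12 m
Kepler's third law: (T₂/T₁)² = (a₂/a₁)³  ⇒  a₂ = a₁ (T₂/T₁)^(2/3)
T₂/T₁ = 3.05727 × 10^-10
(T₂/T₁)^(2/3) = 4.53826 × 10^-7
a₂ = 8.272 × 10^12 m × 4.53826 × 10^-7 = 3.75405 × 10^6 m ≈ 3.754 Mm

Final answer: a₂ = 3.754 Mm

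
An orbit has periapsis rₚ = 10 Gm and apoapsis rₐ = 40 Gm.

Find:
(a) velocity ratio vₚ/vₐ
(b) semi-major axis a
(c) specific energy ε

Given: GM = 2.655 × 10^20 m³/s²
rₚ = 10 Gm = 1 × 10^10 m
rₐ = 40 Gm = 4 × 10^10 m
GM = 2.655 × 10^20 m³/s²
a = (rₚ + rₐ)/2 = 2.5 × 10^10 m
e = (rₐ − rₚ)/(rₐ + rₚ) = (3 × 10^10) / (5 × 10^10) = 0.6
(a) vₚ/vₐ = rₐ/rₚ (angular momentum) = (4 × 10^10) / (1 × 10^10) = 4 ≈ 4
(b) a = 2.5 × 10^10 m ≈ 25 Gm
(c) 2a = 5 × 10^10 m;  ε = −GM/(2a) = -5.31 × 10^9 J/kg ≈ -5.31 GJ/kg

Final answer:
(a) velocity ratio vₚ/vₐ = 4
(b) semi-major axis a = 25 Gm
(c) specific energy ε = -5.31 GJ/kg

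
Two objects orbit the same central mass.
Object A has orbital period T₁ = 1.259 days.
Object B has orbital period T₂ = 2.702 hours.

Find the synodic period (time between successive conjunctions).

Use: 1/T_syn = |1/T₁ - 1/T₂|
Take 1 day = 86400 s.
T₁ = 1.259 days = 108778 s
T₂ = 2.702 hours = 9727.2 s
1/T₁ = 9.19307 × 10^-6 s⁻¹
1/T₂ = 0.000102805 s⁻¹
|1/T₁ − 1/T₂| = 9.36114 × 10^-5 s⁻¹
T_syn = 1 / |1/T₁ − 1/T₂| = 10682.5 s ≈ 2.967 hours

Final answer: T_syn = 2.967 hours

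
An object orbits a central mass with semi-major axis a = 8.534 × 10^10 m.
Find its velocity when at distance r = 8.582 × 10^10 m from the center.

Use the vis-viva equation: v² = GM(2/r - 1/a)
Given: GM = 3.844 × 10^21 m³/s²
a = 8.534 × 10^10 m
r = 8.582 × 10^10 m
GM = 3.844 × 10^21 m³/s²
2/r − 1/a = 2.33046 × 10^-11 − 1.17178 × 10^-11 = 1.15868 × 10^-11 m⁻¹
v² = GM (2/r − 1/a) = 4.45395 × 10^10 m²/s²
v = 211044 m/s ≈ 211 km/s

Final answer: 211 km/s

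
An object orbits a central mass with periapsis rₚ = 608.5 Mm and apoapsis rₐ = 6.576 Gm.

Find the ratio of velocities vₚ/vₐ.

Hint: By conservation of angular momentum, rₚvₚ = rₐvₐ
rₚ = 608.5 Mm = 6.085 × 10^8 m
rₐ = 6.576 Gm = 6.576 × 10^9 m
rₚvₚ = rₐvₐ  ⇒  vₚ/vₐ = rₐ/rₚ
vₚ/vₐ = (6.576 × 10^9) / (6.085 × 10^8) = 10.8069

Final answer: vₚ/vₐ = 10.81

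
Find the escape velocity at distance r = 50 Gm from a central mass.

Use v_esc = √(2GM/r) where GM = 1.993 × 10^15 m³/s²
r = 50 Gm = 5 × 10^10 m
GM = 1.993 × 10^15 m³/s²
2GM/r = 2 × (1.993 × 10^15) / (5 × 10^10) = 79720 m²/s²
v_esc = √(2GM/r) = 282.347 m/s ≈ 282.3 m/s

Final answer: 282.3 m/s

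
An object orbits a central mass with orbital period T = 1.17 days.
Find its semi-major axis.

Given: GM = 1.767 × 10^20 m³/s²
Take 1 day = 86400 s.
T = 1.17 days = 101088 s
GM = 1.767 × 10^20 m³/s²
Kepler's third law: a³ = GM T² / (4π²)
T² = 1.02188 × 10^10 s²
a³ = (1.767 × 10^20) × (1.02188 × 10^10) / (4π²) = 4.57379 × 10^28 m³
a = (a³)^(1/3) = 3.57623 × 10^9 m ≈ 3.576 Gm

Final answer: 3.576 Gm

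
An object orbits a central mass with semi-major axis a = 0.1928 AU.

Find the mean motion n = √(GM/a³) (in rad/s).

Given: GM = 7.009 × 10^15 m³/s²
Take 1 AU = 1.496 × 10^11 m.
a = 0.1928 AU = 2.88429 × 10^10 m
GM = 7.009 × 10^15 m³/s²
a³ = 2.39947 × 10^31 m³
GM/a³ = (7.009 × 10^15) / (2.39947 × 10^31) = 2.92106 × 10^-16 s⁻²
n = √(GM/a³) = 1.70911 × 10^-8 rad/s ≈ 1.709 × 10^-8 rad/s

Final answer: n = 1.709 × 10^-8 rad/s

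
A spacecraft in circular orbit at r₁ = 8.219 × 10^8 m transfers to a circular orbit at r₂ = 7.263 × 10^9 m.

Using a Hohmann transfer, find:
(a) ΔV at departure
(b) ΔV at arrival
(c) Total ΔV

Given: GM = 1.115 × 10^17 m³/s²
r₁ = 8.219 × 10^8 m
r₂ = 7.263 × 10^9 m
GM = 1.115 × 10^17 m³/s²
Transfer ellipse: a_t = (r₁ + r₂)/2 = 4.04245 × 10^9 m
Circular speed at r₁: v₁ = √(GM/r₁) = 11647.4 m/s
Transfer speed at r₁ (periapsis): v₁ₜ = √(GM(2/r₁ − 1/a_t)) = 15612.2 m/s
(a) ΔV₁ = v₁ₜ − v₁ = 3964.81 m/s ≈ 3.965 km/s
Circular speed at r₂: v₂ = √(GM/r₂) = 3918.14 m/s
Transfer speed at r₂ (apoapsis): v₂ₜ = √(GM(2/r₂ − 1/a_t)) = 1766.72 m/s
(b) ΔV₂ = v₂ − v₂ₜ = 2151.42 m/s ≈ 2.151 km/s
(c) ΔV_total = ΔV₁ + ΔV₂ = 6116.23 m/s ≈ 6.116 km/s

Final answer:
(a) ΔV₁ = 3.965 km/s
(b) ΔV₂ = 2.151 km/s
(c) ΔV_total = 6.116 km/s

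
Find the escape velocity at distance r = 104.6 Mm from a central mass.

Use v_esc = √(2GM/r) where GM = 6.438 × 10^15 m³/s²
r = 104.6 Mm = 1.046 × 10^8 m
GM = 6.438 × 10^15 m³/s²
2GM/r = 2 × (6.438 × 10^15) / (1.046 × 10^8) = 1.23098 × 10^8 m²/s²
v_esc = √(2GM/r) = 11094.9 m/s ≈ 11.09 km/s

Final answer: 11.09 km/s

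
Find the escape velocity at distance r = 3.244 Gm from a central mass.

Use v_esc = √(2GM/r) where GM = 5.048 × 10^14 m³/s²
r = 3.244 Gm = 3.244 × 10^9 m
GM = 5.048 × 10^14 m³/s²
2GM/r = 2 × (5.048 × 10^14) / (3.244 × 10^9) = 311221 m²/s²
v_esc = √(2GM/r) = 557.872 m/s ≈ 557.9 m/s

Final answer: 557.9 m/s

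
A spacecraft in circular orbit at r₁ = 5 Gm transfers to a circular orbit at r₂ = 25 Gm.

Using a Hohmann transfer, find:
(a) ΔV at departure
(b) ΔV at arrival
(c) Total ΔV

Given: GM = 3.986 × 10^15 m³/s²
r₁ = 5 Gm = 5 × 10^9 m
r₂ = 25 Gm = 2.5 × 10^10 m
GM = 3.986 × 10^15 m³/s²
Transfer ellipse: a_t = (r₁ + r₂)/2 = 1.5 × 10^10 m
Circular speed at r₁: v₁ = √(GM/r₁) = 892.861 m/s
Transfer speed at r₁ (periapsis): v₁ₜ = √(GM(2/r₁ − 1/a_t)) = 1152.68 m/s
(a) ΔV₁ = v₁ₜ − v₁ = 259.817 m/s ≈ 259.8 m/s
Circular speed at r₂: v₂ = √(GM/r₂) = 399.299 m/s
Transfer speed at r₂ (apoapsis): v₂ₜ = √(GM(2/r₂ − 1/a_t)) = 230.536 m/s
(b) ΔV₂ = v₂ − v₂ₜ = 168.764 m/s ≈ 168.8 m/s
(c) ΔV_total = ΔV₁ + ΔV₂ = 428.581 m/s ≈ 428.6 m/s

Final answer:
(a) ΔV₁ = 259.8 m/s
(b) ΔV₂ = 168.8 m/s
(c) ΔV_total = 428.6 m/s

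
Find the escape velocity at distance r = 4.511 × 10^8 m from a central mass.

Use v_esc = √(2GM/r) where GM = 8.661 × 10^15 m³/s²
r = 4.511 × 10^8 m
GM = 8.661 × 10^15 m³/s²
2GM/r = 2 × (8.661 × 10^15) / (4.511 × 10^8) = 3.83995 × 10^7 m²/s²
v_esc = √(2GM/r) = 6196.73 m/s ≈ 6.197 km/s

Final answer: 6.197 km/s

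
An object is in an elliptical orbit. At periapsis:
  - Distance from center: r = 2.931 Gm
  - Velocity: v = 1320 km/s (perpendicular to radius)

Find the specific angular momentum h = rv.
r = 2.931 Gm = 2.931 × 10^9 m
v = 1320 km/s = 1.32 × 10^6 m/s
h = rv = 2.931 × 10^9 × 1.32 × 10^6 = 3.86892 × 10^15 m²/s ≈ 3.869 × 10^15 m²/s

Final answer: h = 3.869 × 10^15 m²/s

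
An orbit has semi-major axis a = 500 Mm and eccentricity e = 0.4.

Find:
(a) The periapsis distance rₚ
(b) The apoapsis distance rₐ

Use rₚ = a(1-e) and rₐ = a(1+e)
a = 500 Mm = 5 × 10^8 m
e = 0.4:  1 − e = 0.6,  1 + e = 1.4
(a) rₚ = a(1 − e) = 5 × 10^8 m × 0.6 = 3 × 10^8 m ≈ 300 Mm
(b) rₐ = a(1 + e) = 5 × 10^8 m × 1.4 = 7 × 10^8 m ≈ 700 Mm

Final answer:
(a) rₚ = 300 Mm
(b) rₐ = 700 Mm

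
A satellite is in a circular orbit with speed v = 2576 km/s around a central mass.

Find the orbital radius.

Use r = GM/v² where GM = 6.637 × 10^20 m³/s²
v = 2576 km/s = 2.576 × 10^6 m/s
GM = 6.637 × 10^20 m³/s²
v² = 6.63578 × 10^12 m²/s²
r = GM/v² = (6.637 × 10^20) / (6.63578 × 10^12) = 1.00018 × 10^8 m ≈ 100 Mm

Final answer: 100 Mm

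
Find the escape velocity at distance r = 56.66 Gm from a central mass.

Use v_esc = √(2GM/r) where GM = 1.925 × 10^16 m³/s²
r = 56.66 Gm = 5.666 × 10^10 m
GM = 1.925 × 10^16 m³/s²
2GM/r = 2 × (1.925 × 10^16) / (5.666 × 10^10) = 679492 m²/s²
v_esc = √(2GM/r) = 824.313 m/s ≈ 824.3 m/s

Final answer: 824.3 m/s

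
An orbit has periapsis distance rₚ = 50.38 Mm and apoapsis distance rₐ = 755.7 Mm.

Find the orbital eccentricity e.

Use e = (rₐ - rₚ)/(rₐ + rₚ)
rₚ = 50.38 Mm = 5.038 × 10^7 m
rₐ = 755.7 Mm = 7.557 × 10^8 m
rₐ − rₚ = 7.0532 × 10^8 m
rₐ + rₚ = 8.0608 × 10^8 m
e = (rₐ − rₚ)/(rₐ + rₚ) = 0.875

Final answer: e = 0.875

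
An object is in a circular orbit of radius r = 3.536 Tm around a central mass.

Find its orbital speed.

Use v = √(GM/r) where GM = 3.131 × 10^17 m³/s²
r = 3.536 Tm = 3.536 × 10^12 m
GM = 3.131 × 10^17 m³/s²
GM/r = (3.131 × 10^17) / (3.536 × 10^12) = 88546.4 m²/s²
v = √(GM/r) = 297.567 m/s ≈ 297.6 m/s

Final answer: 297.6 m/s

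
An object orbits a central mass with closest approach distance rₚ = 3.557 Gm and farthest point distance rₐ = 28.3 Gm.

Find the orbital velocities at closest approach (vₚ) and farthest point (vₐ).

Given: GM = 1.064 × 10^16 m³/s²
rₚ = 3.557 Gm = 3.557 × 10^9 m
rₐ = 28.3 Gm = 2.83 × 10^10 m
GM = 1.064 × 10^16 m³/s²
a = (rₚ + rₐ)/2 = 1.59285 × 10^10 m
Vis-viva: v² = GM (2/r − 1/a)
vₚ² = 1.064 × 10^16 × (5.62272 × 10^-10 − 6.27806 × 10^-11) = 5.31458 × 10^6 m²/s²
vₚ = 2305.34 m/s ≈ 2.305 km/s
vₐ² = 1.064 × 10^16 × (7.06714 × 10^-11 − 6.27806 × 10^-11) = 83958.4 m²/s²
vₐ = 289.756 m/s ≈ 289.8 m/s

Final answer: vₚ = 2.305 km/s, vₐ = 289.8 m/s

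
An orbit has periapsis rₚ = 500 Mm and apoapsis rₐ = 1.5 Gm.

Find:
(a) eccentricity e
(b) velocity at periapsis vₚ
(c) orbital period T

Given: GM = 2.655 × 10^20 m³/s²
rₚ = 500 Mm = 5 × 10^8 m
rₐ = 1.5 Gm = 1.5 × 10^9 m
GM = 2.655 × 10^20 m³/s²
a = (rₚ + rₐ)/2 = 1 × 10^9 m
e = (rₐ − rₚ)/(rₐ + rₚ) = (1 × 10^9) / (2 × 10^9) = 0.5
(a) e = 0.5 ≈ 0.5
(b) vₚ² = GM (2/rₚ − 1/a) = 2.655 × 10^20 × (4 × 10^-9 − 1 × 10^-9) = 7.965 × 10^11 m²/s²;  vₚ = 892468 m/s ≈ 892.5 km/s
(c) a³ = 1 × 10^27 m³;  T = 2π √(a³/GM) = 2π × 1940.74 s = 12194 s ≈ 3.387 hours

Final answer:
(a) eccentricity e = 0.5
(b) velocity at periapsis vₚ = 892.5 km/s
(c) orbital period T = 3.387 hours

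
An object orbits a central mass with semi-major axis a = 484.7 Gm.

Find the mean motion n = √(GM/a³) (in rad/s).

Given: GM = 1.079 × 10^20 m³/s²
a = 484.7 Gm = 4.847 × 10^11 m
GM = 1.079 × 10^20 m³/s²
a³ = 1.13873 × 10^35 m³
GM/a³ = (1.079 × 10^20) / (1.13873 × 10^35) = 9.47551 × 10^-16 s⁻²
n = √(GM/a³) = 3.07823 × 10^-8 rad/s ≈ 3.078 × 10^-8 rad/s

Final answer: n = 3.078 × 10^-8 rad/s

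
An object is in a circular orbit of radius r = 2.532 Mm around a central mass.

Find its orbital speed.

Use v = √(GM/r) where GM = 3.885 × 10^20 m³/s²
r = 2.532 Mm = 2.532 × 10^6 m
GM = 3.885 × 10^20 m³/s²
GM/r = (3.885 × 10^20) / (2.532 × 10^6) = 1.53436 × 10^14 m²/s²
v = √(GM/r) = 1.23869 × 10^7 m/s ≈ 1.239 × 10^4 km/s

Final answer: 1.239 × 10^4 km/s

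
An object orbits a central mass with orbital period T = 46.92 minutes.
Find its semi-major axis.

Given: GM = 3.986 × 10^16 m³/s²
T = 46.92 minutes = 2815.2 s
GM = 3.986 × 10^16 m³/s²
Kepler's third law: a³ = GM T² / (4π²)
T² = 7.92535 × 10^6 s²
a³ = (3.986 × 10^16) × (7.92535 × 10^6) / (4π²) = 8.00195 × 10^21 m³
a = (a³)^(1/3) = 2.00016 × 10^7 m ≈ 20 Mm

Final answer: 20 Mm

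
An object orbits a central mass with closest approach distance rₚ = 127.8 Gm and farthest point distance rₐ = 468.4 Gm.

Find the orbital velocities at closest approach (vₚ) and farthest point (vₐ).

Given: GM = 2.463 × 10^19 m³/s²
rₚ = 127.8 Gm = 1.278 × 10^11 m
rₐ = 468.4 Gm = 4.684 × 10^11 m
GM = 2.463 × 10^19 m³/s²
a = (rₚ + rₐ)/2 = 2.981 × 10^11 m
Vis-viva: v² = GM (2/r − 1/a)
vₚ² = 2.463 × 10^19 × (1.56495 × 10^-11 − 3.35458 × 10^-12) = 3.02823 × 10^8 m²/s²
vₚ = 17401.8 m/s ≈ 17.4 km/s
vₐ² = 2.463 × 10^19 × (4.26985 × 10^-12 − 3.35458 × 10^-12) = 2.25432 × 10^7 m²/s²
vₐ = 4747.97 m/s ≈ 4.748 km/s

Final answer: vₚ = 17.4 km/s, vₐ = 4.748 km/s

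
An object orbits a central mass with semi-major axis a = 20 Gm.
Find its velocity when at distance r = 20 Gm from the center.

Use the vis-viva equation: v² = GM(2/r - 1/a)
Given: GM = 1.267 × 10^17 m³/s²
a = 20 Gm = 2 × 10^10 m
r = 20 Gm = 2 × 10^10 m
GM = 1.267 × 10^17 m³/s²
2/r − 1/a = 1 × 10^-10 − 5 × 10^-11 = 5 × 10^-11 m⁻¹
v² = GM (2/r − 1/a) = 6.335 × 10^6 m²/s²
v = 2516.94 m/s ≈ 2.517 km/s

Final answer: 2.517 km/s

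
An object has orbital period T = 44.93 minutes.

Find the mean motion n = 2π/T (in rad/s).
T = 44.93 minutes = 2695.8 s
n = 2π / 2695.8 s = 0.00233073 rad/s ≈ 0.002331 rad/s

Final answer: n = 0.002331 rad/s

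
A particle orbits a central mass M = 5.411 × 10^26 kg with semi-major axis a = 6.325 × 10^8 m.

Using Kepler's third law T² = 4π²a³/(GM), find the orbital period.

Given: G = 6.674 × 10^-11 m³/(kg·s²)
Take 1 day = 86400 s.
M = 5.411 × 10^26 kg
GM = G × M = 6.674 × 10^-11 × 5.411 × 10^26 = 3.6113 × 10^16 m³/s²
a = 6.325 × 10^8 m
a³ = 2.53036 × 10^26 m³
T = 2π √(a³/GM) = 2π √((2.53036 × 10^26) / (3.6113 × 10^16)) = 2π × 83706.5 s
T = 525943 s ≈ 6.087 days

Final answer: 6.087 days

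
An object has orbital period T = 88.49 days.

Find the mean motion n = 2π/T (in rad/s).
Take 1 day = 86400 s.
T = 88.49 days = 7.64554 × 10^6 s
n = 2π / (7.64554 × 10^6 s) = 8.21811 × 10^-7 rad/s ≈ 8.218 × 10^-7 rad/s

Final answer: n = 8.218 × 10^-7 rad/s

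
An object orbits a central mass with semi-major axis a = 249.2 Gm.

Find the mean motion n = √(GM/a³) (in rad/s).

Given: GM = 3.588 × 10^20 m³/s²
a = 249.2 Gm = 2.492 × 10^11 m
GM = 3.588 × 10^20 m³/s²
a³ = 1.54755 × 10^34 m³
GM/a³ = (3.588 × 10^20) / (1.54755 × 10^34) = 2.31851 × 10^-14 s⁻²
n = √(GM/a³) = 1.52266 × 10^-7 rad/s ≈ 1.523 × 10^-7 rad/s

Final answer: n = 1.523 × 10^-7 rad/s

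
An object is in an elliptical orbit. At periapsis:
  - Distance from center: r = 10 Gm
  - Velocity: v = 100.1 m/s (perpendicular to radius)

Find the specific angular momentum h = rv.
r = 10 Gm = 1 × 10^10 m
v = 100.1 m/s
h = rv = 1 × 10^10 × 100.1 = 1.001 × 10^12 m²/s ≈ 1.001 × 10^12 m²/s

Final answer: h = 1.001 × 10^12 m²/s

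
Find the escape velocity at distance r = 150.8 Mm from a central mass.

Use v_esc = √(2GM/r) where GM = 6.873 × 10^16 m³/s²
r = 150.8 Mm = 1.508 × 10^8 m
GM = 6.873 × 10^16 m³/s²
2GM/r = 2 × (6.873 × 10^16) / (1.508 × 10^8) = 9.11538 × 10^8 m²/s²
v_esc = √(2GM/r) = 30191.7 m/s ≈ 30.19 km/s

Final answer: 30.19 km/s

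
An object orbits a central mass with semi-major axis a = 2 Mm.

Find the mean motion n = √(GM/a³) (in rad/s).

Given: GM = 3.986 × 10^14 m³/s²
a = 2 Mm = 2 × 10^6 m
GM = 3.986 × 10^14 m³/s²
a³ = 8 × 10^18 m³
GM/a³ = (3.986 × 10^14) / (8 × 10^18) = 4.9825 × 10^-5 s⁻²
n = √(GM/a³) = 0.00705868 rad/s ≈ 0.007059 rad/s

Final answer: n = 0.007059 rad/s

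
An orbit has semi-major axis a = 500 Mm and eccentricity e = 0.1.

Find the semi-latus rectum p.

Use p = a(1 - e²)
a = 500 Mm = 5 × 10^8 m
e = 0.1,  e² = 0.01,  1 − e² = 0.99
p = a(1 − e²) = 5 × 10^8 m × 0.99 = 4.95 × 10^8 m ≈ 495 Mm

Final answer: p = 495 Mm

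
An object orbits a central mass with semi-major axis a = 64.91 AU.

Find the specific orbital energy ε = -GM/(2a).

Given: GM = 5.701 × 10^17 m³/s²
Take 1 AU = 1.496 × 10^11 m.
a = 64.91 AU = 9.71054 × 10^12 m
GM = 5.701 × 10^17 m³/s²
2a = 1.94211 × 10^13 m
ε = −GM/(2a) = -29354.7 J/kg ≈ -29.35 kJ/kg

Final answer: -29.35 kJ/kg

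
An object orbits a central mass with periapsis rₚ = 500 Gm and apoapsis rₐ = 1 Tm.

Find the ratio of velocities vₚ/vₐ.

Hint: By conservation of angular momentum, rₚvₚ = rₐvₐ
rₚ = 500 Gm = 5 × 10^11 m
rₐ = 1 Tm = 1 × 10^12 m
rₚvₚ = rₐvₐ  ⇒  vₚ/vₐ = rₐ/rₚ
vₚ/vₐ = (1 × 10^12) / (5 × 10^11) = 2

Final answer: vₚ/vₐ = 2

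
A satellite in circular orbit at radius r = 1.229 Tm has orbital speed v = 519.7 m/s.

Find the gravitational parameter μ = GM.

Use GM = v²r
r = 1.229 Tm = 1.229 × 10^12 m
v = 519.7 m/s
v² = 270088 m²/s²
GM = v²r = 270088 × 1.229 × 10^12 = 3.31938 × 10^17 m³/s²
GM ≈ 3.319 × 10^17 m³/s²

Final answer: GM = 3.319 × 10^17 m³/s²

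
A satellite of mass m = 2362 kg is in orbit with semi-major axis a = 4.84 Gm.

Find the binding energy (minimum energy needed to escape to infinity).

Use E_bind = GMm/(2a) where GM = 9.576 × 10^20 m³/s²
a = 4.84 Gm = 4.84 × 10^9 m
GM = 9.576 × 10^20 m³/s²
m = 2362 kg
GMm = 9.576 × 10^20 × 2362 = 2.26185 × 10^24 m³·kg/s²
2a = 9.68 × 10^9 m
E_bind = GMm/(2a) = 2.33662 × 10^14 J ≈ 233.7 TJ

Final answer: 233.7 TJ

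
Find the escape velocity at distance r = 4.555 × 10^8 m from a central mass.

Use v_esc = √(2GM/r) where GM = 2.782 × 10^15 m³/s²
r = 4.555 × 10^8 m
GM = 2.782 × 10^15 m³/s²
2GM/r = 2 × (2.782 × 10^15) / (4.555 × 10^8) = 1.22151 × 10^7 m²/s²
v_esc = √(2GM/r) = 3495.02 m/s ≈ 3.495 km/s

Final answer: 3.495 km/s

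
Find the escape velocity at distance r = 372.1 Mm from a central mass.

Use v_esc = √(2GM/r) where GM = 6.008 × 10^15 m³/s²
r = 372.1 Mm = 3.721 × 10^8 m
GM = 6.008 × 10^15 m³/s²
2GM/r = 2 × (6.008 × 10^15) / (3.721 × 10^8) = 3.22924 × 10^7 m²/s²
v_esc = √(2GM/r) = 5682.64 m/s ≈ 5.683 km/s

Final answer: 5.683 km/s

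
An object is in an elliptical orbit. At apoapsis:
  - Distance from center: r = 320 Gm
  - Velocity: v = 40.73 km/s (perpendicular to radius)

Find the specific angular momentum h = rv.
r = 320 Gm = 3.2 × 10^11 m
v = 40.73 km/s = 40730 m/s
h = rv = 3.2 × 10^11 × 40730 = 1.30336 × 10^16 m²/s ≈ 1.303 × 10^16 m²/s

Final answer: h = 1.303 × 10^16 m²/s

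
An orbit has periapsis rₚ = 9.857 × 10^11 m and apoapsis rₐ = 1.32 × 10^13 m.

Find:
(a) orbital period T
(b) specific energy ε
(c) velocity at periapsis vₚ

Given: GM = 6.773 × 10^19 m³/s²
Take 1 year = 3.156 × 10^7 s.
rₚ = 9.857 × 10^11 m
rₐ = 1.32 × 10^13 m
GM = 6.773 × 10^19 m³/s²
a = (rₚ + rₐ)/2 = 7.09285 × 10^12 m
e = (rₐ − rₚ)/(rₐ + rₚ) = (1.22143 × 10^13) / (1.41857 × 10^13) = 0.861029
(a) a³ = 3.56831 × 10^38 m³;  T = 2π √(a³/GM) = 2π × 2.29531 × 10^9 s = 1.44218 × 10^10 s ≈ 457 years
(b) 2a = 1.41857 × 10^13 m;  ε = −GM/(2a) = -4.77453 × 10^6 J/kg ≈ -4.775 MJ/kg
(c) vₚ² = GM (2/rₚ − 1/a) = 6.773 × 10^19 × (2.02901 × 10^-12 − 1.40987 × 10^-13) = 1.27876 × 10^8 m²/s²;  vₚ = 11308.2 m/s ≈ 11.31 km/s

Final answer:
(a) orbital period T = 457 years
(b) specific energy ε = -4.775 MJ/kg
(c) velocity at periapsis vₚ = 11.31 km/s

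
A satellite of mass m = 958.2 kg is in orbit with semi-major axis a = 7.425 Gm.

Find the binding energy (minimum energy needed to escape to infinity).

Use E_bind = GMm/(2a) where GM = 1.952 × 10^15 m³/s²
a = 7.425 Gm = 7.425 × 10^9 m
GM = 1.952 × 10^15 m³/s²
m = 958.2 kg
GMm = 1.952 × 10^15 × 958.2 = 1.87041 × 10^18 m³·kg/s²
2a = 1.485 × 10^10 m
E_bind = GMm/(2a) = 1.25953 × 10^8 J ≈ 126 MJ

Final answer: 126 MJ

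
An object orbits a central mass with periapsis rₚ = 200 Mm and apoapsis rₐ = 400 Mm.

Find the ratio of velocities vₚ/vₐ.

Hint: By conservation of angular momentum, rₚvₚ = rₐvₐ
rₚ = 200 Mm = 2 × 10^8 m
rₐ = 400 Mm = 4 × 10^8 m
rₚvₚ = rₐvₐ  ⇒  vₚ/vₐ = rₐ/rₚ
vₚ/vₐ = (4 × 10^8) / (2 × 10^8) = 2

Final answer: vₚ/vₐ = 2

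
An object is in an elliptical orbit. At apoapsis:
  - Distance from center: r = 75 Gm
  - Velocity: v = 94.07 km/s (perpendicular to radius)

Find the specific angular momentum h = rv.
r = 75 Gm = 7.5 × 10^10 m
v = 94.07 km/s = 94070 m/s
h = rv = 7.5 × 10^10 × 94070 = 7.05525 × 10^15 m²/s ≈ 7.055 × 10^15 m²/s

Final answer: h = 7.055 × 10^15 m²/s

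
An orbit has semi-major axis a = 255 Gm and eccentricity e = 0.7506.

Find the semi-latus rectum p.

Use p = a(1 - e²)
a = 255 Gm = 2.55 × 10^11 m
e = 0.7506,  e² = 0.5634,  1 − e² = 0.4366
p = a(1 − e²) = 2.55 × 10^11 m × 0.4366 = 1.11333 × 10^11 m ≈ 111.3 Gm

Final answer: p = 111.3 Gm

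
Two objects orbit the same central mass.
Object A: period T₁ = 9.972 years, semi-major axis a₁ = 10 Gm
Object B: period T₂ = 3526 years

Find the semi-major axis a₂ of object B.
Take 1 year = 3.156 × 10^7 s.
T₁ = 9.972 years = 3.14716 × 10^8 s
T₂ = 3526 years = 1.11281 × 10^11 s
a₁ = 10 Gm = 1 × 10^10 m
Kepler's third law: (T₂/T₁)² = (a₂/a₁)³  ⇒  a₂ = a₁ (T₂/T₁)^(2/3)
T₂/T₁ = 353.59
(T₂/T₁)^(2/3) = 50.0035
a₂ = 1 × 10^10 m × 50.0035 = 5.00035 × 10^11 m ≈ 500 Gm

Final answer: a₂ = 500 Gm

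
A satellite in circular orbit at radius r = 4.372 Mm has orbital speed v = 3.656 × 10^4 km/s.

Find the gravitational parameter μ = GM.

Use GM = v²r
r = 4.372 Mm = 4.372 × 10^6 m
v = 3.656 × 10^4 km/s = 3.656 × 10^7 m/s
v² = 1.33663 × 10^15 m²/s²
GM = v²r = 1.33663 × 10^15 × 4.372 × 10^6 = 5.84376 × 10^21 m³/s²
GM ≈ 5.844 × 10^21 m³/s²

Final answer: GM = 5.844 × 10^21 m³/s²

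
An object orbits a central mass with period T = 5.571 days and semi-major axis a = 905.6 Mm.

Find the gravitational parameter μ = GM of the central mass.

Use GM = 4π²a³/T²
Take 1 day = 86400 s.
T = 5.571 days = 481334 s
a = 905.6 Mm = 9.056 × 10^8 m
a³ = 7.42693 × 10^26 m³
T² = 2.31683 × 10^11 s²
GM = 4π² × (7.42693 × 10^26) / (2.31683 × 10^11) = 1.26554 × 10^17 m³/s²
GM ≈ 1.266 × 10^17 m³/s²

Final answer: GM = 1.266 × 10^17 m³/s²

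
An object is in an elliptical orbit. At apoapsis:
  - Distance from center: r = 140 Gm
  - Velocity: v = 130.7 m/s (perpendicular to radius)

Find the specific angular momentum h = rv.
r = 140 Gm = 1.4 × 10^11 m
v = 130.7 m/s
h = rv = 1.4 × 10^11 × 130.7 = 1.8298 × 10^13 m²/s ≈ 1.83 × 10^13 m²/s

Final answer: h = 1.83 × 10^13 m²/s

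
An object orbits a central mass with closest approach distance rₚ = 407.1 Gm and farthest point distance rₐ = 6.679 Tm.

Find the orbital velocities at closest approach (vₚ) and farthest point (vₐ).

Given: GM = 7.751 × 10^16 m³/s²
rₚ = 407.1 Gm = 4.071 × 10^11 m
rₐ = 6.679 Tm = 6.679 × 10^12 m
GM = 7.751 × 10^16 m³/s²
a = (rₚ + rₐ)/2 = 3.54305 × 10^12 m
Vis-viva: v² = GM (2/r − 1/a)
vₚ² = 7.751 × 10^16 × (4.9128 × 10^-12 − 2.82243 × 10^-13) = 358914 m²/s²
vₚ = 599.095 m/s ≈ 599.1 m/s
vₐ² = 7.751 × 10^16 × (2.99446 × 10^-13 − 2.82243 × 10^-13) = 1333.43 m²/s²
vₐ = 36.5162 m/s ≈ 36.52 m/s

Final answer: vₚ = 599.1 m/s, vₐ = 36.52 m/s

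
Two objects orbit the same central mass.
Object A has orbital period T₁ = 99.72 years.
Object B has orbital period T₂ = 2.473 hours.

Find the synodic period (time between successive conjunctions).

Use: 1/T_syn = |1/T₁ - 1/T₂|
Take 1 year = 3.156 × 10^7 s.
T₁ = 99.72 years = 3.14716 × 10^9 s
T₂ = 2.473 hours = 8902.8 s
1/T₁ = 3.17746 × 10^-10 s⁻¹
1/T₂ = 0.000112324 s⁻¹
|1/T₁ − 1/T₂| = 0.000112324 s⁻¹
T_syn = 1 / |1/T₁ − 1/T₂| = 8902.83 s ≈ 2.473 hours

Final answer: T_syn = 2.473 hours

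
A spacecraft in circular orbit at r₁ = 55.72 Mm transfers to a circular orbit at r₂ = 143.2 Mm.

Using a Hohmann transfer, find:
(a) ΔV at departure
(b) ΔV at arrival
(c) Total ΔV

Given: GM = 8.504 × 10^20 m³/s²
r₁ = 55.72 Mm = 5.572 × 10^7 m
r₂ = 143.2 Mm = 1.432 × 10^8 m
GM = 8.504 × 10^20 m³/s²
Transfer ellipse: a_t = (r₁ + r₂)/2 = 9.946 × 10^7 m
Circular speed at r₁: v₁ = √(GM/r₁) = 3.90666 × 10^6 m/s
Transfer speed at r₁ (periapsis): v₁ₜ = √(GM(2/r₁ − 1/a_t)) = 4.68763 × 10^6 m/s
(a) ΔV₁ = v₁ₜ − v₁ = 780966 m/s ≈ 781 km/s
Circular speed at r₂: v₂ = √(GM/r₂) = 2.43691 × 10^6 m/s
Transfer speed at r₂ (apoapsis): v₂ₜ = √(GM(2/r₂ − 1/a_t)) = 1.82399 × 10^6 m/s
(b) ΔV₂ = v₂ − v₂ₜ = 612928 m/s ≈ 612.9 km/s
(c) ΔV_total = ΔV₁ + ΔV₂ = 1.39389 × 10^6 m/s ≈ 1394 km/s

Final answer:
(a) ΔV₁ = 781 km/s
(b) ΔV₂ = 612.9 km/s
(c) ΔV_total = 1394 km/s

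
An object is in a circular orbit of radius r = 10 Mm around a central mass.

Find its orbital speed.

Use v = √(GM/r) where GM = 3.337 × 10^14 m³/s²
r = 10 Mm = 1 × 10^7 m
GM = 3.337 × 10^14 m³/s²
GM/r = (3.337 × 10^14) / (1 × 10^7) = 3.337 × 10^7 m²/s²
v = √(GM/r) = 5776.68 m/s ≈ 5.777 km/s

Final answer: 5.777 km/s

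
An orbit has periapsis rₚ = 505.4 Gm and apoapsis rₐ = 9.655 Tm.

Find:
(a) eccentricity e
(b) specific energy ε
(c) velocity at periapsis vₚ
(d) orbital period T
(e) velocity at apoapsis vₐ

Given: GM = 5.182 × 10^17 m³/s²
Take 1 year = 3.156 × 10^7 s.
rₚ = 505.4 Gm = 5.054 × 10^11 m
rₐ = 9.655 Tm = 9.655 × 10^12 m
GM = 5.182 × 10^17 m³/s²
a = (rₚ + rₐ)/2 = 5.0802 × 10^12 m
e = (rₐ − rₚ)/(rₐ + rₚ) = (9.1496 × 10^12) / (1.01604 × 10^13) = 0.900516
(a) e = 0.900516 ≈ 0.9005
(b) 2a = 1.01604 × 10^13 m;  ε = −GM/(2a) = -51001.9 J/kg ≈ -51 kJ/kg
(c) vₚ² = GM (2/rₚ − 1/a) = 5.182 × 10^17 × (3.95726 × 10^-12 − 1.96843 × 10^-13) = 1.94865 × 10^6 m²/s²;  vₚ = 1395.94 m/s ≈ 1.396 km/s
(d) a³ = 1.31112 × 10^38 m³;  T = 2π √(a³/GM) = 2π × 1.59064 × 10^10 s = 9.9943 × 10^10 s ≈ 3167 years
(e) vₐ² = GM (2/rₐ − 1/a) = 5.182 × 10^17 × (2.07147 × 10^-13 − 1.96843 × 10^-13) = 5339.49 m²/s²;  vₐ = 73.0718 m/s ≈ 73.07 m/s

Final answer:
(a) eccentricity e = 0.9005
(b) specific energy ε = -51 kJ/kg
(c) velocity at periapsis vₚ = 1.396 km/s
(d) orbital period T = 3167 years
(e) velocity at apoapsis vₐ = 73.07 m/s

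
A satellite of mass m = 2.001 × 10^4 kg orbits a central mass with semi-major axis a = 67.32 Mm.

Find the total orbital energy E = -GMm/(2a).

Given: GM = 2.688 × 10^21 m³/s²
a = 67.32 Mm = 6.732 × 10^7 m
GM = 2.688 × 10^21 m³/s²
2a = 1.3464 × 10^8 m
GMm = 2.688 × 10^21 × 20010 = 5.37869 × 10^25 m³·kg/s²
E = −GMm/(2a) = -3.99487 × 10^17 J ≈ -399.5 PJ

Final answer: -399.5 PJ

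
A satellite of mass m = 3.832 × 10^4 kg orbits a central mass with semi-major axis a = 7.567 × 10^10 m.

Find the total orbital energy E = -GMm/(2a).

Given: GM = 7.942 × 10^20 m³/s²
a = 7.567 × 10^10 m
GM = 7.942 × 10^20 m³/s²
2a = 1.5134 × 10^11 m
GMm = 7.942 × 10^20 × 38320 = 3.04337 × 10^25 m³·kg/s²
E = −GMm/(2a) = -2.01095 × 10^14 J ≈ -201.1 TJ

Final answer: -201.1 TJ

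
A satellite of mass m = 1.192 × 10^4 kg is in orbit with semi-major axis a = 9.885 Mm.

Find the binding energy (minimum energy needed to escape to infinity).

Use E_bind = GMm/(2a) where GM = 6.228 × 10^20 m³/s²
a = 9.885 Mm = 9.885 × 10^6 m
GM = 6.228 × 10^20 m³/s²
m = 1.192 × 10^4 kg
GMm = 6.228 × 10^20 × 11920 = 7.42378 × 10^24 m³·kg/s²
2a = 1.977 × 10^7 m
E_bind = GMm/(2a) = 3.75507 × 10^17 J ≈ 375.5 PJ

Final answer: 375.5 PJ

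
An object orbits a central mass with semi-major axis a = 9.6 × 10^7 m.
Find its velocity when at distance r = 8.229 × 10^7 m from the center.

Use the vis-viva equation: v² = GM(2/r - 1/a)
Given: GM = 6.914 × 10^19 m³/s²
a = 9.6 × 10^7 m
r = 8.229 × 10^7 m
GM = 6.914 × 10^19 m³/s²
2/r − 1/a = 2.43043 × 10^-8 − 1.04167 × 10^-8 = 1.38876 × 10^-8 m⁻¹
v² = GM (2/r − 1/a) = 9.6019 × 10^11 m²/s²
v = 979893 m/s ≈ 979.9 km/s

Final answer: 979.9 km/s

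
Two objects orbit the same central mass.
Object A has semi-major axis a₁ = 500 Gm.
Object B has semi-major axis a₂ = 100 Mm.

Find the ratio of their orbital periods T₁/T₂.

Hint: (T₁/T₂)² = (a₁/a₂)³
a₁ = 500 Gm = 5 × 10^11 m
a₂ = 100 Mm = 1 × 10^8 m
a₁/a₂ = 5000
T₁/T₂ = (a₁/a₂)^(3/2) = (5000)^1.5 = 353553

Final answer: T₁/T₂ = 3.536 × 10^5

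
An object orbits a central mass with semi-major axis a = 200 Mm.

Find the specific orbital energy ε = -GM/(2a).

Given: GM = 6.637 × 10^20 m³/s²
a = 200 Mm = 2 × 10^8 m
GM = 6.637 × 10^20 m³/s²
2a = 4 × 10^8 m
ε = −GM/(2a) = -1.65925 × 10^12 J/kg ≈ -1659 GJ/kg

Final answer: -1659 GJ/kg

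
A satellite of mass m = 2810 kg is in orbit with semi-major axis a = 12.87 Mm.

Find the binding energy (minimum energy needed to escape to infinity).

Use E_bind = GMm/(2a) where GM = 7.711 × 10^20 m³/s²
a = 12.87 Mm = 1.287 × 10^7 m
GM = 7.711 × 10^20 m³/s²
m = 2810 kg
GMm = 7.711 × 10^20 × 2810 = 2.16679 × 10^24 m³·kg/s²
2a = 2.574 × 10^7 m
E_bind = GMm/(2a) = 8.41799 × 10^16 J ≈ 84.18 PJ

Final answer: 84.18 PJ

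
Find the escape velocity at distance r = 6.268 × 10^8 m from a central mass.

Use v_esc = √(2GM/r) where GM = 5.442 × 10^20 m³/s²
r = 6.268 × 10^8 m
GM = 5.442 × 10^20 m³/s²
2GM/r = 2 × (5.442 × 10^20) / (6.268 × 10^8) = 1.73644 × 10^12 m²/s²
v_esc = √(2GM/r) = 1.31774 × 10^6 m/s ≈ 1318 km/s

Final answer: 1318 km/s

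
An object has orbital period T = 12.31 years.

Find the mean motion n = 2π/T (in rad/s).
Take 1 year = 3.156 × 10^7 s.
T = 12.31 years = 3.88504 × 10^8 s
n = 2π / (3.88504 × 10^8 s) = 1.61728 × 10^-8 rad/s ≈ 1.617 × 10^-8 rad/s

Final answer: n = 1.617 × 10^-8 rad/s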